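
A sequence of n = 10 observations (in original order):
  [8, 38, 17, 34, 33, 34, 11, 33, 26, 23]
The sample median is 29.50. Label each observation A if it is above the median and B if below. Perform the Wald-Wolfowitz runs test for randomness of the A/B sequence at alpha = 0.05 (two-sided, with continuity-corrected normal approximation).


Step 1: Compute median = 29.50; label A = above, B = below.
Labels in order: BABAAABABB  (n_A = 5, n_B = 5)
Step 2: Count runs R = 7.
Step 3: Under H0 (random ordering), E[R] = 2*n_A*n_B/(n_A+n_B) + 1 = 2*5*5/10 + 1 = 6.0000.
        Var[R] = 2*n_A*n_B*(2*n_A*n_B - n_A - n_B) / ((n_A+n_B)^2 * (n_A+n_B-1)) = 2000/900 = 2.2222.
        SD[R] = 1.4907.
Step 4: Continuity-corrected z = (R - 0.5 - E[R]) / SD[R] = (7 - 0.5 - 6.0000) / 1.4907 = 0.3354.
Step 5: Two-sided p-value via normal approximation = 2*(1 - Phi(|z|)) = 0.737316.
Step 6: alpha = 0.05. fail to reject H0.

R = 7, z = 0.3354, p = 0.737316, fail to reject H0.


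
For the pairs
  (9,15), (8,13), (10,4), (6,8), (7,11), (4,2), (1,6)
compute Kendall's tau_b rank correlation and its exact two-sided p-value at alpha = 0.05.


Step 1: Enumerate the 21 unordered pairs (i,j) with i<j and classify each by sign(x_j-x_i) * sign(y_j-y_i).
  (1,2):dx=-1,dy=-2->C; (1,3):dx=+1,dy=-11->D; (1,4):dx=-3,dy=-7->C; (1,5):dx=-2,dy=-4->C
  (1,6):dx=-5,dy=-13->C; (1,7):dx=-8,dy=-9->C; (2,3):dx=+2,dy=-9->D; (2,4):dx=-2,dy=-5->C
  (2,5):dx=-1,dy=-2->C; (2,6):dx=-4,dy=-11->C; (2,7):dx=-7,dy=-7->C; (3,4):dx=-4,dy=+4->D
  (3,5):dx=-3,dy=+7->D; (3,6):dx=-6,dy=-2->C; (3,7):dx=-9,dy=+2->D; (4,5):dx=+1,dy=+3->C
  (4,6):dx=-2,dy=-6->C; (4,7):dx=-5,dy=-2->C; (5,6):dx=-3,dy=-9->C; (5,7):dx=-6,dy=-5->C
  (6,7):dx=-3,dy=+4->D
Step 2: C = 15, D = 6, total pairs = 21.
Step 3: tau = (C - D)/(n(n-1)/2) = (15 - 6)/21 = 0.428571.
Step 4: Exact two-sided p-value (enumerate n! = 5040 permutations of y under H0): p = 0.238889.
Step 5: alpha = 0.05. fail to reject H0.

tau_b = 0.4286 (C=15, D=6), p = 0.238889, fail to reject H0.


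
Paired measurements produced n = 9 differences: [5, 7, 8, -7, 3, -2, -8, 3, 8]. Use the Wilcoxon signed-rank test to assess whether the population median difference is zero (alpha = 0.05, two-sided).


Step 1: Drop any zero differences (none here) and take |d_i|.
|d| = [5, 7, 8, 7, 3, 2, 8, 3, 8]
Step 2: Midrank |d_i| (ties get averaged ranks).
ranks: |5|->4, |7|->5.5, |8|->8, |7|->5.5, |3|->2.5, |2|->1, |8|->8, |3|->2.5, |8|->8
Step 3: Attach original signs; sum ranks with positive sign and with negative sign.
W+ = 4 + 5.5 + 8 + 2.5 + 2.5 + 8 = 30.5
W- = 5.5 + 1 + 8 = 14.5
(Check: W+ + W- = 45 should equal n(n+1)/2 = 45.)
Step 4: Test statistic W = min(W+, W-) = 14.5.
Step 5: Ties in |d|, so use the tie-corrected normal approximation.
        E[W] = n(n+1)/4 = 9*10/4 = 22.5.
        Tie groups: |d|=3 (t=2), |d|=7 (t=2), |d|=8 (t=3); sum(t^3 - t) = 36.
        Var[W] = n(n+1)(2n+1)/24 - sum(t^3-t)/48 = 1710/24 - 36/48 = 70.5.
        z = (W - E[W]) / sqrt(Var[W]) = (14.5 - 22.5) / 8.3964 = -0.9528.
        Two-sided p = 2*Phi(z) = 0.340698.
Step 6: alpha = 0.05. fail to reject H0.

W+ = 30.5, W- = 14.5, W = min = 14.5, p = 0.340698, fail to reject H0.


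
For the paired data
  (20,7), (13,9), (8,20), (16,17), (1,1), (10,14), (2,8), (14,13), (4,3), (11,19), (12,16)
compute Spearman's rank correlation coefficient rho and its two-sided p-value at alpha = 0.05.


Step 1: Rank x and y separately (midranks; no ties here).
rank(x): 20->11, 13->8, 8->4, 16->10, 1->1, 10->5, 2->2, 14->9, 4->3, 11->6, 12->7
rank(y): 7->3, 9->5, 20->11, 17->9, 1->1, 14->7, 8->4, 13->6, 3->2, 19->10, 16->8
Step 2: d_i = R_x(i) - R_y(i); compute d_i^2.
  (11-3)^2=64, (8-5)^2=9, (4-11)^2=49, (10-9)^2=1, (1-1)^2=0, (5-7)^2=4, (2-4)^2=4, (9-6)^2=9, (3-2)^2=1, (6-10)^2=16, (7-8)^2=1
sum(d^2) = 158.
Step 3: rho = 1 - 6*158 / (11*(11^2 - 1)) = 1 - 948/1320 = 0.281818.
Step 4: Under H0, t = rho * sqrt((n-2)/(1-rho^2)) = 0.8812 ~ t(9).
Step 5: Two-sided p-value from the t-distribution with 9 df = 0.401145.
Step 6: alpha = 0.05. fail to reject H0.

rho = 0.2818, p = 0.401145, fail to reject H0 at alpha = 0.05.


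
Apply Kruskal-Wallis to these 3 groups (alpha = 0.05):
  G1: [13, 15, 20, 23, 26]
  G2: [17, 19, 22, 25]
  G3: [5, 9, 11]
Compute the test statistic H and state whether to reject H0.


Step 1: Combine all N = 12 observations and assign midranks.
sorted (value, group, rank): (5,G3,1), (9,G3,2), (11,G3,3), (13,G1,4), (15,G1,5), (17,G2,6), (19,G2,7), (20,G1,8), (22,G2,9), (23,G1,10), (25,G2,11), (26,G1,12)
Step 2: Sum ranks within each group.
R_1 = 39 (n_1 = 5)
R_2 = 33 (n_2 = 4)
R_3 = 6 (n_3 = 3)
Step 3: H = 12/(N(N+1)) * sum(R_i^2/n_i) - 3(N+1)
     = 12/(12*13) * (39^2/5 + 33^2/4 + 6^2/3) - 3*13
     = 0.076923 * 588.45 - 39
     = 6.265385.
Step 4: No ties, so H is used without correction.
Step 5: Under H0, H ~ chi^2(2); p-value = 0.043600.
Step 6: alpha = 0.05. reject H0.

H = 6.2654, df = 2, p = 0.043600, reject H0.


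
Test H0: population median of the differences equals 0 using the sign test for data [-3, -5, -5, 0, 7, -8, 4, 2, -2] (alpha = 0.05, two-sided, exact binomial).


Step 1: Discard zero differences. Original n = 9; n_eff = number of nonzero differences = 8.
Nonzero differences (with sign): -3, -5, -5, +7, -8, +4, +2, -2
Step 2: Count signs: positive = 3, negative = 5.
Step 3: Under H0: P(positive) = 0.5, so the number of positives S ~ Bin(8, 0.5).
Step 4: Two-sided exact p-value = sum of Bin(8,0.5) probabilities at or below the observed probability = 0.726562.
Step 5: alpha = 0.05. fail to reject H0.

n_eff = 8, pos = 3, neg = 5, p = 0.726562, fail to reject H0.


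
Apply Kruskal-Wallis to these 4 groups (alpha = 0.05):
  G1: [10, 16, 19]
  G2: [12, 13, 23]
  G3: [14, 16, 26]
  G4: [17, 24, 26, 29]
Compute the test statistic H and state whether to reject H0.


Step 1: Combine all N = 13 observations and assign midranks.
sorted (value, group, rank): (10,G1,1), (12,G2,2), (13,G2,3), (14,G3,4), (16,G1,5.5), (16,G3,5.5), (17,G4,7), (19,G1,8), (23,G2,9), (24,G4,10), (26,G3,11.5), (26,G4,11.5), (29,G4,13)
Step 2: Sum ranks within each group.
R_1 = 14.5 (n_1 = 3)
R_2 = 14 (n_2 = 3)
R_3 = 21 (n_3 = 3)
R_4 = 41.5 (n_4 = 4)
Step 3: H = 12/(N(N+1)) * sum(R_i^2/n_i) - 3(N+1)
     = 12/(13*14) * (14.5^2/3 + 14^2/3 + 21^2/3 + 41.5^2/4) - 3*14
     = 0.065934 * 712.979 - 42
     = 5.009615.
Step 4: Ties present; correction factor C = 1 - 12/(13^3 - 13) = 0.994505. Corrected H = 5.009615 / 0.994505 = 5.037293.
Step 5: Under H0, H ~ chi^2(3); p-value = 0.169087.
Step 6: alpha = 0.05. fail to reject H0.

H = 5.0373, df = 3, p = 0.169087, fail to reject H0.


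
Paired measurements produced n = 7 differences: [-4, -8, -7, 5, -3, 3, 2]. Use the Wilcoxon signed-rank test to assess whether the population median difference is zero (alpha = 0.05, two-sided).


Step 1: Drop any zero differences (none here) and take |d_i|.
|d| = [4, 8, 7, 5, 3, 3, 2]
Step 2: Midrank |d_i| (ties get averaged ranks).
ranks: |4|->4, |8|->7, |7|->6, |5|->5, |3|->2.5, |3|->2.5, |2|->1
Step 3: Attach original signs; sum ranks with positive sign and with negative sign.
W+ = 5 + 2.5 + 1 = 8.5
W- = 4 + 7 + 6 + 2.5 = 19.5
(Check: W+ + W- = 28 should equal n(n+1)/2 = 28.)
Step 4: Test statistic W = min(W+, W-) = 8.5.
Step 5: Ties in |d|, so use the tie-corrected normal approximation.
        E[W] = n(n+1)/4 = 7*8/4 = 14.
        Tie groups: |d|=3 (t=2); sum(t^3 - t) = 6.
        Var[W] = n(n+1)(2n+1)/24 - sum(t^3-t)/48 = 840/24 - 6/48 = 34.875.
        z = (W - E[W]) / sqrt(Var[W]) = (8.5 - 14) / 5.9055 = -0.9313.
        Two-sided p = 2*Phi(z) = 0.351681.
Step 6: alpha = 0.05. fail to reject H0.

W+ = 8.5, W- = 19.5, W = min = 8.5, p = 0.351681, fail to reject H0.


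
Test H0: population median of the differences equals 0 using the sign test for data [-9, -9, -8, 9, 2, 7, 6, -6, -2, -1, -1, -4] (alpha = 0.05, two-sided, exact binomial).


Step 1: Discard zero differences. Original n = 12; n_eff = number of nonzero differences = 12.
Nonzero differences (with sign): -9, -9, -8, +9, +2, +7, +6, -6, -2, -1, -1, -4
Step 2: Count signs: positive = 4, negative = 8.
Step 3: Under H0: P(positive) = 0.5, so the number of positives S ~ Bin(12, 0.5).
Step 4: Two-sided exact p-value = sum of Bin(12,0.5) probabilities at or below the observed probability = 0.387695.
Step 5: alpha = 0.05. fail to reject H0.

n_eff = 12, pos = 4, neg = 8, p = 0.387695, fail to reject H0.


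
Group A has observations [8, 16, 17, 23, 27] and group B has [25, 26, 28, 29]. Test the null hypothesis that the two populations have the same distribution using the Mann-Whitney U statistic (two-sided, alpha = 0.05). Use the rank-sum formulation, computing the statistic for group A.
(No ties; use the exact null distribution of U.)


Step 1: Combine and sort all 9 observations; assign midranks.
sorted (value, group): (8,X), (16,X), (17,X), (23,X), (25,Y), (26,Y), (27,X), (28,Y), (29,Y)
ranks: 8->1, 16->2, 17->3, 23->4, 25->5, 26->6, 27->7, 28->8, 29->9
Step 2: Rank sum for X: R1 = 1 + 2 + 3 + 4 + 7 = 17.
Step 3: U_X = R1 - n1(n1+1)/2 = 17 - 5*6/2 = 17 - 15 = 2.
       U_Y = n1*n2 - U_X = 20 - 2 = 18.
Step 4: No ties, so the exact null distribution of U (based on enumerating the C(9,5) = 126 equally likely rank assignments) gives the two-sided p-value.
Step 5: p-value = 0.063492; compare to alpha = 0.05. fail to reject H0.

U_X = 2, p = 0.063492, fail to reject H0 at alpha = 0.05.


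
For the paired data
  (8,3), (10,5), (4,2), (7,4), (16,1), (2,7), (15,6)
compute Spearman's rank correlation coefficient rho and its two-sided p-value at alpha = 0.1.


Step 1: Rank x and y separately (midranks; no ties here).
rank(x): 8->4, 10->5, 4->2, 7->3, 16->7, 2->1, 15->6
rank(y): 3->3, 5->5, 2->2, 4->4, 1->1, 7->7, 6->6
Step 2: d_i = R_x(i) - R_y(i); compute d_i^2.
  (4-3)^2=1, (5-5)^2=0, (2-2)^2=0, (3-4)^2=1, (7-1)^2=36, (1-7)^2=36, (6-6)^2=0
sum(d^2) = 74.
Step 3: rho = 1 - 6*74 / (7*(7^2 - 1)) = 1 - 444/336 = -0.321429.
Step 4: Under H0, t = rho * sqrt((n-2)/(1-rho^2)) = -0.7590 ~ t(5).
Step 5: Two-sided p-value from the t-distribution with 5 df = 0.482072.
Step 6: alpha = 0.1. fail to reject H0.

rho = -0.3214, p = 0.482072, fail to reject H0 at alpha = 0.1.


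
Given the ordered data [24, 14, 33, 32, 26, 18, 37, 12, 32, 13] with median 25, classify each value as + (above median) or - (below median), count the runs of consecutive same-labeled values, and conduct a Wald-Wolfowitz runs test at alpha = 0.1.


Step 1: Compute median = 25; label A = above, B = below.
Labels in order: BBAAABABAB  (n_A = 5, n_B = 5)
Step 2: Count runs R = 7.
Step 3: Under H0 (random ordering), E[R] = 2*n_A*n_B/(n_A+n_B) + 1 = 2*5*5/10 + 1 = 6.0000.
        Var[R] = 2*n_A*n_B*(2*n_A*n_B - n_A - n_B) / ((n_A+n_B)^2 * (n_A+n_B-1)) = 2000/900 = 2.2222.
        SD[R] = 1.4907.
Step 4: Continuity-corrected z = (R - 0.5 - E[R]) / SD[R] = (7 - 0.5 - 6.0000) / 1.4907 = 0.3354.
Step 5: Two-sided p-value via normal approximation = 2*(1 - Phi(|z|)) = 0.737316.
Step 6: alpha = 0.1. fail to reject H0.

R = 7, z = 0.3354, p = 0.737316, fail to reject H0.


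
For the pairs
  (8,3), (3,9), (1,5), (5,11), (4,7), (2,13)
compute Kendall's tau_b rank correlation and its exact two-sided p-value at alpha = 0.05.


Step 1: Enumerate the 15 unordered pairs (i,j) with i<j and classify each by sign(x_j-x_i) * sign(y_j-y_i).
  (1,2):dx=-5,dy=+6->D; (1,3):dx=-7,dy=+2->D; (1,4):dx=-3,dy=+8->D; (1,5):dx=-4,dy=+4->D
  (1,6):dx=-6,dy=+10->D; (2,3):dx=-2,dy=-4->C; (2,4):dx=+2,dy=+2->C; (2,5):dx=+1,dy=-2->D
  (2,6):dx=-1,dy=+4->D; (3,4):dx=+4,dy=+6->C; (3,5):dx=+3,dy=+2->C; (3,6):dx=+1,dy=+8->C
  (4,5):dx=-1,dy=-4->C; (4,6):dx=-3,dy=+2->D; (5,6):dx=-2,dy=+6->D
Step 2: C = 6, D = 9, total pairs = 15.
Step 3: tau = (C - D)/(n(n-1)/2) = (6 - 9)/15 = -0.200000.
Step 4: Exact two-sided p-value (enumerate n! = 720 permutations of y under H0): p = 0.719444.
Step 5: alpha = 0.05. fail to reject H0.

tau_b = -0.2000 (C=6, D=9), p = 0.719444, fail to reject H0.


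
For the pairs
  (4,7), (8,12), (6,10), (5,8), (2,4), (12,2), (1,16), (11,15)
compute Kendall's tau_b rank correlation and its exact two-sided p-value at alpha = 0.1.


Step 1: Enumerate the 28 unordered pairs (i,j) with i<j and classify each by sign(x_j-x_i) * sign(y_j-y_i).
  (1,2):dx=+4,dy=+5->C; (1,3):dx=+2,dy=+3->C; (1,4):dx=+1,dy=+1->C; (1,5):dx=-2,dy=-3->C
  (1,6):dx=+8,dy=-5->D; (1,7):dx=-3,dy=+9->D; (1,8):dx=+7,dy=+8->C; (2,3):dx=-2,dy=-2->C
  (2,4):dx=-3,dy=-4->C; (2,5):dx=-6,dy=-8->C; (2,6):dx=+4,dy=-10->D; (2,7):dx=-7,dy=+4->D
  (2,8):dx=+3,dy=+3->C; (3,4):dx=-1,dy=-2->C; (3,5):dx=-4,dy=-6->C; (3,6):dx=+6,dy=-8->D
  (3,7):dx=-5,dy=+6->D; (3,8):dx=+5,dy=+5->C; (4,5):dx=-3,dy=-4->C; (4,6):dx=+7,dy=-6->D
  (4,7):dx=-4,dy=+8->D; (4,8):dx=+6,dy=+7->C; (5,6):dx=+10,dy=-2->D; (5,7):dx=-1,dy=+12->D
  (5,8):dx=+9,dy=+11->C; (6,7):dx=-11,dy=+14->D; (6,8):dx=-1,dy=+13->D; (7,8):dx=+10,dy=-1->D
Step 2: C = 15, D = 13, total pairs = 28.
Step 3: tau = (C - D)/(n(n-1)/2) = (15 - 13)/28 = 0.071429.
Step 4: Exact two-sided p-value (enumerate n! = 40320 permutations of y under H0): p = 0.904861.
Step 5: alpha = 0.1. fail to reject H0.

tau_b = 0.0714 (C=15, D=13), p = 0.904861, fail to reject H0.


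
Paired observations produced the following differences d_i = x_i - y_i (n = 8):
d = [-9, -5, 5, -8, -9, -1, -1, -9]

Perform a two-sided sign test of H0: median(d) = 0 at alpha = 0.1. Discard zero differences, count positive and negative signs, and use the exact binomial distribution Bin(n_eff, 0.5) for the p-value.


Step 1: Discard zero differences. Original n = 8; n_eff = number of nonzero differences = 8.
Nonzero differences (with sign): -9, -5, +5, -8, -9, -1, -1, -9
Step 2: Count signs: positive = 1, negative = 7.
Step 3: Under H0: P(positive) = 0.5, so the number of positives S ~ Bin(8, 0.5).
Step 4: Two-sided exact p-value = sum of Bin(8,0.5) probabilities at or below the observed probability = 0.070312.
Step 5: alpha = 0.1. reject H0.

n_eff = 8, pos = 1, neg = 7, p = 0.070312, reject H0.


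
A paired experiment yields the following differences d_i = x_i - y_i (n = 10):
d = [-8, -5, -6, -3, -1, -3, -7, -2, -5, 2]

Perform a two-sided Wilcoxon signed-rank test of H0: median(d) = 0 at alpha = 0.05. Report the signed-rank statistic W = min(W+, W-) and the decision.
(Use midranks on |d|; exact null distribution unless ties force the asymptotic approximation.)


Step 1: Drop any zero differences (none here) and take |d_i|.
|d| = [8, 5, 6, 3, 1, 3, 7, 2, 5, 2]
Step 2: Midrank |d_i| (ties get averaged ranks).
ranks: |8|->10, |5|->6.5, |6|->8, |3|->4.5, |1|->1, |3|->4.5, |7|->9, |2|->2.5, |5|->6.5, |2|->2.5
Step 3: Attach original signs; sum ranks with positive sign and with negative sign.
W+ = 2.5 = 2.5
W- = 10 + 6.5 + 8 + 4.5 + 1 + 4.5 + 9 + 2.5 + 6.5 = 52.5
(Check: W+ + W- = 55 should equal n(n+1)/2 = 55.)
Step 4: Test statistic W = min(W+, W-) = 2.5.
Step 5: Ties in |d|, so use the tie-corrected normal approximation.
        E[W] = n(n+1)/4 = 10*11/4 = 27.5.
        Tie groups: |d|=2 (t=2), |d|=3 (t=2), |d|=5 (t=2); sum(t^3 - t) = 18.
        Var[W] = n(n+1)(2n+1)/24 - sum(t^3-t)/48 = 2310/24 - 18/48 = 95.875.
        z = (W - E[W]) / sqrt(Var[W]) = (2.5 - 27.5) / 9.7916 = -2.5532.
        Two-sided p = 2*Phi(z) = 0.010673.
Step 6: alpha = 0.05. reject H0.

W+ = 2.5, W- = 52.5, W = min = 2.5, p = 0.010673, reject H0.


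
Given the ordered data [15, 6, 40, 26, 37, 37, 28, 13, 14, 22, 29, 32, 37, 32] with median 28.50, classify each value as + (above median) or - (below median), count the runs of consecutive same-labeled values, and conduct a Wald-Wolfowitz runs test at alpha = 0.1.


Step 1: Compute median = 28.50; label A = above, B = below.
Labels in order: BBABAABBBBAAAA  (n_A = 7, n_B = 7)
Step 2: Count runs R = 6.
Step 3: Under H0 (random ordering), E[R] = 2*n_A*n_B/(n_A+n_B) + 1 = 2*7*7/14 + 1 = 8.0000.
        Var[R] = 2*n_A*n_B*(2*n_A*n_B - n_A - n_B) / ((n_A+n_B)^2 * (n_A+n_B-1)) = 8232/2548 = 3.2308.
        SD[R] = 1.7974.
Step 4: Continuity-corrected z = (R + 0.5 - E[R]) / SD[R] = (6 + 0.5 - 8.0000) / 1.7974 = -0.8345.
Step 5: Two-sided p-value via normal approximation = 2*(1 - Phi(|z|)) = 0.403986.
Step 6: alpha = 0.1. fail to reject H0.

R = 6, z = -0.8345, p = 0.403986, fail to reject H0.


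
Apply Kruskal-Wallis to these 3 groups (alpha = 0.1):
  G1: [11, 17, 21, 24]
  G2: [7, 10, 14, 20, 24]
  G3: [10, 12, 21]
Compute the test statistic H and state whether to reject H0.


Step 1: Combine all N = 12 observations and assign midranks.
sorted (value, group, rank): (7,G2,1), (10,G2,2.5), (10,G3,2.5), (11,G1,4), (12,G3,5), (14,G2,6), (17,G1,7), (20,G2,8), (21,G1,9.5), (21,G3,9.5), (24,G1,11.5), (24,G2,11.5)
Step 2: Sum ranks within each group.
R_1 = 32 (n_1 = 4)
R_2 = 29 (n_2 = 5)
R_3 = 17 (n_3 = 3)
Step 3: H = 12/(N(N+1)) * sum(R_i^2/n_i) - 3(N+1)
     = 12/(12*13) * (32^2/4 + 29^2/5 + 17^2/3) - 3*13
     = 0.076923 * 520.533 - 39
     = 1.041026.
Step 4: Ties present; correction factor C = 1 - 18/(12^3 - 12) = 0.989510. Corrected H = 1.041026 / 0.989510 = 1.052061.
Step 5: Under H0, H ~ chi^2(2); p-value = 0.590946.
Step 6: alpha = 0.1. fail to reject H0.

H = 1.0521, df = 2, p = 0.590946, fail to reject H0.


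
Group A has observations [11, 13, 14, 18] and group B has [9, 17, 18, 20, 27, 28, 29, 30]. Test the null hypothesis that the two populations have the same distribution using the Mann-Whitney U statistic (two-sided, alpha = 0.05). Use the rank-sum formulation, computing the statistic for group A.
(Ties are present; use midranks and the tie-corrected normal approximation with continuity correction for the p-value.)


Step 1: Combine and sort all 12 observations; assign midranks.
sorted (value, group): (9,Y), (11,X), (13,X), (14,X), (17,Y), (18,X), (18,Y), (20,Y), (27,Y), (28,Y), (29,Y), (30,Y)
ranks: 9->1, 11->2, 13->3, 14->4, 17->5, 18->6.5, 18->6.5, 20->8, 27->9, 28->10, 29->11, 30->12
Step 2: Rank sum for X: R1 = 2 + 3 + 4 + 6.5 = 15.5.
Step 3: U_X = R1 - n1(n1+1)/2 = 15.5 - 4*5/2 = 15.5 - 10 = 5.5.
       U_Y = n1*n2 - U_X = 32 - 5.5 = 26.5.
Step 4: Ties are present, so use the tie-corrected normal approximation (with continuity correction) for the p-value.
Step 5: p-value = 0.088869; compare to alpha = 0.05. fail to reject H0.

U_X = 5.5, p = 0.088869, fail to reject H0 at alpha = 0.05.


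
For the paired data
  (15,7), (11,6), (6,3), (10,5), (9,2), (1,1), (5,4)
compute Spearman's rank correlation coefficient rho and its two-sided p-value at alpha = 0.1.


Step 1: Rank x and y separately (midranks; no ties here).
rank(x): 15->7, 11->6, 6->3, 10->5, 9->4, 1->1, 5->2
rank(y): 7->7, 6->6, 3->3, 5->5, 2->2, 1->1, 4->4
Step 2: d_i = R_x(i) - R_y(i); compute d_i^2.
  (7-7)^2=0, (6-6)^2=0, (3-3)^2=0, (5-5)^2=0, (4-2)^2=4, (1-1)^2=0, (2-4)^2=4
sum(d^2) = 8.
Step 3: rho = 1 - 6*8 / (7*(7^2 - 1)) = 1 - 48/336 = 0.857143.
Step 4: Under H0, t = rho * sqrt((n-2)/(1-rho^2)) = 3.7210 ~ t(5).
Step 5: Two-sided p-value from the t-distribution with 5 df = 0.013697.
Step 6: alpha = 0.1. reject H0.

rho = 0.8571, p = 0.013697, reject H0 at alpha = 0.1.


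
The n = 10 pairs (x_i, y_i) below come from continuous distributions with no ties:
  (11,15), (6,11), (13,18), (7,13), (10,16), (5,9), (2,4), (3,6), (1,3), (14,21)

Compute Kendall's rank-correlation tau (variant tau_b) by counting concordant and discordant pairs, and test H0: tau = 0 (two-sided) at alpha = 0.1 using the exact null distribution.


Step 1: Enumerate the 45 unordered pairs (i,j) with i<j and classify each by sign(x_j-x_i) * sign(y_j-y_i).
  (1,2):dx=-5,dy=-4->C; (1,3):dx=+2,dy=+3->C; (1,4):dx=-4,dy=-2->C; (1,5):dx=-1,dy=+1->D
  (1,6):dx=-6,dy=-6->C; (1,7):dx=-9,dy=-11->C; (1,8):dx=-8,dy=-9->C; (1,9):dx=-10,dy=-12->C
  (1,10):dx=+3,dy=+6->C; (2,3):dx=+7,dy=+7->C; (2,4):dx=+1,dy=+2->C; (2,5):dx=+4,dy=+5->C
  (2,6):dx=-1,dy=-2->C; (2,7):dx=-4,dy=-7->C; (2,8):dx=-3,dy=-5->C; (2,9):dx=-5,dy=-8->C
  (2,10):dx=+8,dy=+10->C; (3,4):dx=-6,dy=-5->C; (3,5):dx=-3,dy=-2->C; (3,6):dx=-8,dy=-9->C
  (3,7):dx=-11,dy=-14->C; (3,8):dx=-10,dy=-12->C; (3,9):dx=-12,dy=-15->C; (3,10):dx=+1,dy=+3->C
  (4,5):dx=+3,dy=+3->C; (4,6):dx=-2,dy=-4->C; (4,7):dx=-5,dy=-9->C; (4,8):dx=-4,dy=-7->C
  (4,9):dx=-6,dy=-10->C; (4,10):dx=+7,dy=+8->C; (5,6):dx=-5,dy=-7->C; (5,7):dx=-8,dy=-12->C
  (5,8):dx=-7,dy=-10->C; (5,9):dx=-9,dy=-13->C; (5,10):dx=+4,dy=+5->C; (6,7):dx=-3,dy=-5->C
  (6,8):dx=-2,dy=-3->C; (6,9):dx=-4,dy=-6->C; (6,10):dx=+9,dy=+12->C; (7,8):dx=+1,dy=+2->C
  (7,9):dx=-1,dy=-1->C; (7,10):dx=+12,dy=+17->C; (8,9):dx=-2,dy=-3->C; (8,10):dx=+11,dy=+15->C
  (9,10):dx=+13,dy=+18->C
Step 2: C = 44, D = 1, total pairs = 45.
Step 3: tau = (C - D)/(n(n-1)/2) = (44 - 1)/45 = 0.955556.
Step 4: Exact two-sided p-value (enumerate n! = 3628800 permutations of y under H0): p = 0.000006.
Step 5: alpha = 0.1. reject H0.

tau_b = 0.9556 (C=44, D=1), p = 0.000006, reject H0.


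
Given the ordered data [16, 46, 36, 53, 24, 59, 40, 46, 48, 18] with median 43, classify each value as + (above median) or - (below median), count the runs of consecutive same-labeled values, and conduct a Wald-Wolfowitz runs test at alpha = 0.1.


Step 1: Compute median = 43; label A = above, B = below.
Labels in order: BABABABAAB  (n_A = 5, n_B = 5)
Step 2: Count runs R = 9.
Step 3: Under H0 (random ordering), E[R] = 2*n_A*n_B/(n_A+n_B) + 1 = 2*5*5/10 + 1 = 6.0000.
        Var[R] = 2*n_A*n_B*(2*n_A*n_B - n_A - n_B) / ((n_A+n_B)^2 * (n_A+n_B-1)) = 2000/900 = 2.2222.
        SD[R] = 1.4907.
Step 4: Continuity-corrected z = (R - 0.5 - E[R]) / SD[R] = (9 - 0.5 - 6.0000) / 1.4907 = 1.6771.
Step 5: Two-sided p-value via normal approximation = 2*(1 - Phi(|z|)) = 0.093533.
Step 6: alpha = 0.1. reject H0.

R = 9, z = 1.6771, p = 0.093533, reject H0.


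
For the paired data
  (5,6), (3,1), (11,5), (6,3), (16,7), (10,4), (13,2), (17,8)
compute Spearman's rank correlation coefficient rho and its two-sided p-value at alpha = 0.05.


Step 1: Rank x and y separately (midranks; no ties here).
rank(x): 5->2, 3->1, 11->5, 6->3, 16->7, 10->4, 13->6, 17->8
rank(y): 6->6, 1->1, 5->5, 3->3, 7->7, 4->4, 2->2, 8->8
Step 2: d_i = R_x(i) - R_y(i); compute d_i^2.
  (2-6)^2=16, (1-1)^2=0, (5-5)^2=0, (3-3)^2=0, (7-7)^2=0, (4-4)^2=0, (6-2)^2=16, (8-8)^2=0
sum(d^2) = 32.
Step 3: rho = 1 - 6*32 / (8*(8^2 - 1)) = 1 - 192/504 = 0.619048.
Step 4: Under H0, t = rho * sqrt((n-2)/(1-rho^2)) = 1.9308 ~ t(6).
Step 5: Two-sided p-value from the t-distribution with 6 df = 0.101733.
Step 6: alpha = 0.05. fail to reject H0.

rho = 0.6190, p = 0.101733, fail to reject H0 at alpha = 0.05.


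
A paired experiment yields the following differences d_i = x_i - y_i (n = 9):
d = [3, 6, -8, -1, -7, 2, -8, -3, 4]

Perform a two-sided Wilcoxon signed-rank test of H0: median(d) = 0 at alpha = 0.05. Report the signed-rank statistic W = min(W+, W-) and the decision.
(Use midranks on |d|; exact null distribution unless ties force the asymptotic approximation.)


Step 1: Drop any zero differences (none here) and take |d_i|.
|d| = [3, 6, 8, 1, 7, 2, 8, 3, 4]
Step 2: Midrank |d_i| (ties get averaged ranks).
ranks: |3|->3.5, |6|->6, |8|->8.5, |1|->1, |7|->7, |2|->2, |8|->8.5, |3|->3.5, |4|->5
Step 3: Attach original signs; sum ranks with positive sign and with negative sign.
W+ = 3.5 + 6 + 2 + 5 = 16.5
W- = 8.5 + 1 + 7 + 8.5 + 3.5 = 28.5
(Check: W+ + W- = 45 should equal n(n+1)/2 = 45.)
Step 4: Test statistic W = min(W+, W-) = 16.5.
Step 5: Ties in |d|, so use the tie-corrected normal approximation.
        E[W] = n(n+1)/4 = 9*10/4 = 22.5.
        Tie groups: |d|=3 (t=2), |d|=8 (t=2); sum(t^3 - t) = 12.
        Var[W] = n(n+1)(2n+1)/24 - sum(t^3-t)/48 = 1710/24 - 12/48 = 71.
        z = (W - E[W]) / sqrt(Var[W]) = (16.5 - 22.5) / 8.4261 = -0.7121.
        Two-sided p = 2*Phi(z) = 0.476422.
Step 6: alpha = 0.05. fail to reject H0.

W+ = 16.5, W- = 28.5, W = min = 16.5, p = 0.476422, fail to reject H0.


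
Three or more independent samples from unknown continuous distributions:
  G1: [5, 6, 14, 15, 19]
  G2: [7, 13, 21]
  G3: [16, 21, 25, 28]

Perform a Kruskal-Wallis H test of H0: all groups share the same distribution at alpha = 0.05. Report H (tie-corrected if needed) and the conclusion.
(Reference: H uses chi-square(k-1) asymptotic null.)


Step 1: Combine all N = 12 observations and assign midranks.
sorted (value, group, rank): (5,G1,1), (6,G1,2), (7,G2,3), (13,G2,4), (14,G1,5), (15,G1,6), (16,G3,7), (19,G1,8), (21,G2,9.5), (21,G3,9.5), (25,G3,11), (28,G3,12)
Step 2: Sum ranks within each group.
R_1 = 22 (n_1 = 5)
R_2 = 16.5 (n_2 = 3)
R_3 = 39.5 (n_3 = 4)
Step 3: H = 12/(N(N+1)) * sum(R_i^2/n_i) - 3(N+1)
     = 12/(12*13) * (22^2/5 + 16.5^2/3 + 39.5^2/4) - 3*13
     = 0.076923 * 577.612 - 39
     = 5.431731.
Step 4: Ties present; correction factor C = 1 - 6/(12^3 - 12) = 0.996503. Corrected H = 5.431731 / 0.996503 = 5.450789.
Step 5: Under H0, H ~ chi^2(2); p-value = 0.065520.
Step 6: alpha = 0.05. fail to reject H0.

H = 5.4508, df = 2, p = 0.065520, fail to reject H0.


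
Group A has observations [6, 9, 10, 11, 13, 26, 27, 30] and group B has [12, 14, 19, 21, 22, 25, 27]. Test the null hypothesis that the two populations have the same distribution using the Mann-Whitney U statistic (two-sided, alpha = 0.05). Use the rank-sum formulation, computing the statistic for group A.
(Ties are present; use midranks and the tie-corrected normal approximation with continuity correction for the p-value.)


Step 1: Combine and sort all 15 observations; assign midranks.
sorted (value, group): (6,X), (9,X), (10,X), (11,X), (12,Y), (13,X), (14,Y), (19,Y), (21,Y), (22,Y), (25,Y), (26,X), (27,X), (27,Y), (30,X)
ranks: 6->1, 9->2, 10->3, 11->4, 12->5, 13->6, 14->7, 19->8, 21->9, 22->10, 25->11, 26->12, 27->13.5, 27->13.5, 30->15
Step 2: Rank sum for X: R1 = 1 + 2 + 3 + 4 + 6 + 12 + 13.5 + 15 = 56.5.
Step 3: U_X = R1 - n1(n1+1)/2 = 56.5 - 8*9/2 = 56.5 - 36 = 20.5.
       U_Y = n1*n2 - U_X = 56 - 20.5 = 35.5.
Step 4: Ties are present, so use the tie-corrected normal approximation (with continuity correction) for the p-value.
Step 5: p-value = 0.417471; compare to alpha = 0.05. fail to reject H0.

U_X = 20.5, p = 0.417471, fail to reject H0 at alpha = 0.05.


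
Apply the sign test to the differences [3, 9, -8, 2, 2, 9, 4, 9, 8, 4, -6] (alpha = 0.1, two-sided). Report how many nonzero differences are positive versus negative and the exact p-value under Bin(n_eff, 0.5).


Step 1: Discard zero differences. Original n = 11; n_eff = number of nonzero differences = 11.
Nonzero differences (with sign): +3, +9, -8, +2, +2, +9, +4, +9, +8, +4, -6
Step 2: Count signs: positive = 9, negative = 2.
Step 3: Under H0: P(positive) = 0.5, so the number of positives S ~ Bin(11, 0.5).
Step 4: Two-sided exact p-value = sum of Bin(11,0.5) probabilities at or below the observed probability = 0.065430.
Step 5: alpha = 0.1. reject H0.

n_eff = 11, pos = 9, neg = 2, p = 0.065430, reject H0.


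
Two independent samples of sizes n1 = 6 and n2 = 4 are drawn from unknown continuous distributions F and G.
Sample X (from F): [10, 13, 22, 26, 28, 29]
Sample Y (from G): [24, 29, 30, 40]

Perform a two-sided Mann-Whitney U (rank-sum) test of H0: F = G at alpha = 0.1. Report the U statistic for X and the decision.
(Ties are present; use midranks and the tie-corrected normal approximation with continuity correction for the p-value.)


Step 1: Combine and sort all 10 observations; assign midranks.
sorted (value, group): (10,X), (13,X), (22,X), (24,Y), (26,X), (28,X), (29,X), (29,Y), (30,Y), (40,Y)
ranks: 10->1, 13->2, 22->3, 24->4, 26->5, 28->6, 29->7.5, 29->7.5, 30->9, 40->10
Step 2: Rank sum for X: R1 = 1 + 2 + 3 + 5 + 6 + 7.5 = 24.5.
Step 3: U_X = R1 - n1(n1+1)/2 = 24.5 - 6*7/2 = 24.5 - 21 = 3.5.
       U_Y = n1*n2 - U_X = 24 - 3.5 = 20.5.
Step 4: Ties are present, so use the tie-corrected normal approximation (with continuity correction) for the p-value.
Step 5: p-value = 0.087118; compare to alpha = 0.1. reject H0.

U_X = 3.5, p = 0.087118, reject H0 at alpha = 0.1.


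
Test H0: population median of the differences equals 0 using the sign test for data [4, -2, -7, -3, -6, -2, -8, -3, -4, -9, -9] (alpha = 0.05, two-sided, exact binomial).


Step 1: Discard zero differences. Original n = 11; n_eff = number of nonzero differences = 11.
Nonzero differences (with sign): +4, -2, -7, -3, -6, -2, -8, -3, -4, -9, -9
Step 2: Count signs: positive = 1, negative = 10.
Step 3: Under H0: P(positive) = 0.5, so the number of positives S ~ Bin(11, 0.5).
Step 4: Two-sided exact p-value = sum of Bin(11,0.5) probabilities at or below the observed probability = 0.011719.
Step 5: alpha = 0.05. reject H0.

n_eff = 11, pos = 1, neg = 10, p = 0.011719, reject H0.


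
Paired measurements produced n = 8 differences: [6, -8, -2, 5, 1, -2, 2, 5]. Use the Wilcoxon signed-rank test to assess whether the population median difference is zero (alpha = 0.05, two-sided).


Step 1: Drop any zero differences (none here) and take |d_i|.
|d| = [6, 8, 2, 5, 1, 2, 2, 5]
Step 2: Midrank |d_i| (ties get averaged ranks).
ranks: |6|->7, |8|->8, |2|->3, |5|->5.5, |1|->1, |2|->3, |2|->3, |5|->5.5
Step 3: Attach original signs; sum ranks with positive sign and with negative sign.
W+ = 7 + 5.5 + 1 + 3 + 5.5 = 22
W- = 8 + 3 + 3 = 14
(Check: W+ + W- = 36 should equal n(n+1)/2 = 36.)
Step 4: Test statistic W = min(W+, W-) = 14.
Step 5: Ties in |d|, so use the tie-corrected normal approximation.
        E[W] = n(n+1)/4 = 8*9/4 = 18.
        Tie groups: |d|=2 (t=3), |d|=5 (t=2); sum(t^3 - t) = 30.
        Var[W] = n(n+1)(2n+1)/24 - sum(t^3-t)/48 = 1224/24 - 30/48 = 50.375.
        z = (W - E[W]) / sqrt(Var[W]) = (14 - 18) / 7.0975 = -0.5636.
        Two-sided p = 2*Phi(z) = 0.573043.
Step 6: alpha = 0.05. fail to reject H0.

W+ = 22, W- = 14, W = min = 14, p = 0.573043, fail to reject H0.


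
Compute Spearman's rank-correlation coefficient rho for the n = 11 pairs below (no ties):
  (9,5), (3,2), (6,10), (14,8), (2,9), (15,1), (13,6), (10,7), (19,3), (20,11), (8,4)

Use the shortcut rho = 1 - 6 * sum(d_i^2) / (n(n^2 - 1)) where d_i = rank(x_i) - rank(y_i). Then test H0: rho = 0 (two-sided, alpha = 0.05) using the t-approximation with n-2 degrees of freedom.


Step 1: Rank x and y separately (midranks; no ties here).
rank(x): 9->5, 3->2, 6->3, 14->8, 2->1, 15->9, 13->7, 10->6, 19->10, 20->11, 8->4
rank(y): 5->5, 2->2, 10->10, 8->8, 9->9, 1->1, 6->6, 7->7, 3->3, 11->11, 4->4
Step 2: d_i = R_x(i) - R_y(i); compute d_i^2.
  (5-5)^2=0, (2-2)^2=0, (3-10)^2=49, (8-8)^2=0, (1-9)^2=64, (9-1)^2=64, (7-6)^2=1, (6-7)^2=1, (10-3)^2=49, (11-11)^2=0, (4-4)^2=0
sum(d^2) = 228.
Step 3: rho = 1 - 6*228 / (11*(11^2 - 1)) = 1 - 1368/1320 = -0.036364.
Step 4: Under H0, t = rho * sqrt((n-2)/(1-rho^2)) = -0.1092 ~ t(9).
Step 5: Two-sided p-value from the t-distribution with 9 df = 0.915468.
Step 6: alpha = 0.05. fail to reject H0.

rho = -0.0364, p = 0.915468, fail to reject H0 at alpha = 0.05.


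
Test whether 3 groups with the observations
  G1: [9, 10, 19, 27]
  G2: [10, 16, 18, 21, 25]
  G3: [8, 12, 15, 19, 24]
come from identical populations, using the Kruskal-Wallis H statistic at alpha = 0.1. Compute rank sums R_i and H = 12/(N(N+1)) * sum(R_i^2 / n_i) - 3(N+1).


Step 1: Combine all N = 14 observations and assign midranks.
sorted (value, group, rank): (8,G3,1), (9,G1,2), (10,G1,3.5), (10,G2,3.5), (12,G3,5), (15,G3,6), (16,G2,7), (18,G2,8), (19,G1,9.5), (19,G3,9.5), (21,G2,11), (24,G3,12), (25,G2,13), (27,G1,14)
Step 2: Sum ranks within each group.
R_1 = 29 (n_1 = 4)
R_2 = 42.5 (n_2 = 5)
R_3 = 33.5 (n_3 = 5)
Step 3: H = 12/(N(N+1)) * sum(R_i^2/n_i) - 3(N+1)
     = 12/(14*15) * (29^2/4 + 42.5^2/5 + 33.5^2/5) - 3*15
     = 0.057143 * 795.95 - 45
     = 0.482857.
Step 4: Ties present; correction factor C = 1 - 12/(14^3 - 14) = 0.995604. Corrected H = 0.482857 / 0.995604 = 0.484989.
Step 5: Under H0, H ~ chi^2(2); p-value = 0.784668.
Step 6: alpha = 0.1. fail to reject H0.

H = 0.4850, df = 2, p = 0.784668, fail to reject H0.


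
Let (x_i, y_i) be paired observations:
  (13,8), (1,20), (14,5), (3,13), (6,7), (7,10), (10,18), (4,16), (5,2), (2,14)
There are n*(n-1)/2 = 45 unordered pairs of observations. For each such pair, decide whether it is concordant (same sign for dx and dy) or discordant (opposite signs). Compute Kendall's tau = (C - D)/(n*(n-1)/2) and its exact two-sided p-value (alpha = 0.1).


Step 1: Enumerate the 45 unordered pairs (i,j) with i<j and classify each by sign(x_j-x_i) * sign(y_j-y_i).
  (1,2):dx=-12,dy=+12->D; (1,3):dx=+1,dy=-3->D; (1,4):dx=-10,dy=+5->D; (1,5):dx=-7,dy=-1->C
  (1,6):dx=-6,dy=+2->D; (1,7):dx=-3,dy=+10->D; (1,8):dx=-9,dy=+8->D; (1,9):dx=-8,dy=-6->C
  (1,10):dx=-11,dy=+6->D; (2,3):dx=+13,dy=-15->D; (2,4):dx=+2,dy=-7->D; (2,5):dx=+5,dy=-13->D
  (2,6):dx=+6,dy=-10->D; (2,7):dx=+9,dy=-2->D; (2,8):dx=+3,dy=-4->D; (2,9):dx=+4,dy=-18->D
  (2,10):dx=+1,dy=-6->D; (3,4):dx=-11,dy=+8->D; (3,5):dx=-8,dy=+2->D; (3,6):dx=-7,dy=+5->D
  (3,7):dx=-4,dy=+13->D; (3,8):dx=-10,dy=+11->D; (3,9):dx=-9,dy=-3->C; (3,10):dx=-12,dy=+9->D
  (4,5):dx=+3,dy=-6->D; (4,6):dx=+4,dy=-3->D; (4,7):dx=+7,dy=+5->C; (4,8):dx=+1,dy=+3->C
  (4,9):dx=+2,dy=-11->D; (4,10):dx=-1,dy=+1->D; (5,6):dx=+1,dy=+3->C; (5,7):dx=+4,dy=+11->C
  (5,8):dx=-2,dy=+9->D; (5,9):dx=-1,dy=-5->C; (5,10):dx=-4,dy=+7->D; (6,7):dx=+3,dy=+8->C
  (6,8):dx=-3,dy=+6->D; (6,9):dx=-2,dy=-8->C; (6,10):dx=-5,dy=+4->D; (7,8):dx=-6,dy=-2->C
  (7,9):dx=-5,dy=-16->C; (7,10):dx=-8,dy=-4->C; (8,9):dx=+1,dy=-14->D; (8,10):dx=-2,dy=-2->C
  (9,10):dx=-3,dy=+12->D
Step 2: C = 14, D = 31, total pairs = 45.
Step 3: tau = (C - D)/(n(n-1)/2) = (14 - 31)/45 = -0.377778.
Step 4: Exact two-sided p-value (enumerate n! = 3628800 permutations of y under H0): p = 0.155742.
Step 5: alpha = 0.1. fail to reject H0.

tau_b = -0.3778 (C=14, D=31), p = 0.155742, fail to reject H0.


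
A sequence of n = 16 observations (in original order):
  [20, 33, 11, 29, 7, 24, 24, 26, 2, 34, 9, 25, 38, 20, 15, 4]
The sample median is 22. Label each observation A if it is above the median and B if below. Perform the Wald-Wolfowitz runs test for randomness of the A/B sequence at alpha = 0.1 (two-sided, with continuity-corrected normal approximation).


Step 1: Compute median = 22; label A = above, B = below.
Labels in order: BABABAAABABAABBB  (n_A = 8, n_B = 8)
Step 2: Count runs R = 11.
Step 3: Under H0 (random ordering), E[R] = 2*n_A*n_B/(n_A+n_B) + 1 = 2*8*8/16 + 1 = 9.0000.
        Var[R] = 2*n_A*n_B*(2*n_A*n_B - n_A - n_B) / ((n_A+n_B)^2 * (n_A+n_B-1)) = 14336/3840 = 3.7333.
        SD[R] = 1.9322.
Step 4: Continuity-corrected z = (R - 0.5 - E[R]) / SD[R] = (11 - 0.5 - 9.0000) / 1.9322 = 0.7763.
Step 5: Two-sided p-value via normal approximation = 2*(1 - Phi(|z|)) = 0.437558.
Step 6: alpha = 0.1. fail to reject H0.

R = 11, z = 0.7763, p = 0.437558, fail to reject H0.


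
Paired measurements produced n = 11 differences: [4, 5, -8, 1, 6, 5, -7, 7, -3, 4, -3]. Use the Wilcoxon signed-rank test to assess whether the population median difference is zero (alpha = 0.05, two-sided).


Step 1: Drop any zero differences (none here) and take |d_i|.
|d| = [4, 5, 8, 1, 6, 5, 7, 7, 3, 4, 3]
Step 2: Midrank |d_i| (ties get averaged ranks).
ranks: |4|->4.5, |5|->6.5, |8|->11, |1|->1, |6|->8, |5|->6.5, |7|->9.5, |7|->9.5, |3|->2.5, |4|->4.5, |3|->2.5
Step 3: Attach original signs; sum ranks with positive sign and with negative sign.
W+ = 4.5 + 6.5 + 1 + 8 + 6.5 + 9.5 + 4.5 = 40.5
W- = 11 + 9.5 + 2.5 + 2.5 = 25.5
(Check: W+ + W- = 66 should equal n(n+1)/2 = 66.)
Step 4: Test statistic W = min(W+, W-) = 25.5.
Step 5: Ties in |d|, so use the tie-corrected normal approximation.
        E[W] = n(n+1)/4 = 11*12/4 = 33.
        Tie groups: |d|=3 (t=2), |d|=4 (t=2), |d|=5 (t=2), |d|=7 (t=2); sum(t^3 - t) = 24.
        Var[W] = n(n+1)(2n+1)/24 - sum(t^3-t)/48 = 3036/24 - 24/48 = 126.
        z = (W - E[W]) / sqrt(Var[W]) = (25.5 - 33) / 11.2250 = -0.6682.
        Two-sided p = 2*Phi(z) = 0.504036.
Step 6: alpha = 0.05. fail to reject H0.

W+ = 40.5, W- = 25.5, W = min = 25.5, p = 0.504036, fail to reject H0.


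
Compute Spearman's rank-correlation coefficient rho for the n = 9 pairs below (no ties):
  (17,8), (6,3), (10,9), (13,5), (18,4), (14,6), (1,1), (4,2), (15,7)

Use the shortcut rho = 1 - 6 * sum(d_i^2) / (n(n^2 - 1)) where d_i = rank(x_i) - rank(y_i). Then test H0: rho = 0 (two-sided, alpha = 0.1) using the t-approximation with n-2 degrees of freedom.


Step 1: Rank x and y separately (midranks; no ties here).
rank(x): 17->8, 6->3, 10->4, 13->5, 18->9, 14->6, 1->1, 4->2, 15->7
rank(y): 8->8, 3->3, 9->9, 5->5, 4->4, 6->6, 1->1, 2->2, 7->7
Step 2: d_i = R_x(i) - R_y(i); compute d_i^2.
  (8-8)^2=0, (3-3)^2=0, (4-9)^2=25, (5-5)^2=0, (9-4)^2=25, (6-6)^2=0, (1-1)^2=0, (2-2)^2=0, (7-7)^2=0
sum(d^2) = 50.
Step 3: rho = 1 - 6*50 / (9*(9^2 - 1)) = 1 - 300/720 = 0.583333.
Step 4: Under H0, t = rho * sqrt((n-2)/(1-rho^2)) = 1.9001 ~ t(7).
Step 5: Two-sided p-value from the t-distribution with 7 df = 0.099186.
Step 6: alpha = 0.1. reject H0.

rho = 0.5833, p = 0.099186, reject H0 at alpha = 0.1.


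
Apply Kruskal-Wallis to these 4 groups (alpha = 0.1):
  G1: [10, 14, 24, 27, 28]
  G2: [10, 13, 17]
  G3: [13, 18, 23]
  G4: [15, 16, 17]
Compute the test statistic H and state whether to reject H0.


Step 1: Combine all N = 14 observations and assign midranks.
sorted (value, group, rank): (10,G1,1.5), (10,G2,1.5), (13,G2,3.5), (13,G3,3.5), (14,G1,5), (15,G4,6), (16,G4,7), (17,G2,8.5), (17,G4,8.5), (18,G3,10), (23,G3,11), (24,G1,12), (27,G1,13), (28,G1,14)
Step 2: Sum ranks within each group.
R_1 = 45.5 (n_1 = 5)
R_2 = 13.5 (n_2 = 3)
R_3 = 24.5 (n_3 = 3)
R_4 = 21.5 (n_4 = 3)
Step 3: H = 12/(N(N+1)) * sum(R_i^2/n_i) - 3(N+1)
     = 12/(14*15) * (45.5^2/5 + 13.5^2/3 + 24.5^2/3 + 21.5^2/3) - 3*15
     = 0.057143 * 828.967 - 45
     = 2.369524.
Step 4: Ties present; correction factor C = 1 - 18/(14^3 - 14) = 0.993407. Corrected H = 2.369524 / 0.993407 = 2.385251.
Step 5: Under H0, H ~ chi^2(3); p-value = 0.496386.
Step 6: alpha = 0.1. fail to reject H0.

H = 2.3853, df = 3, p = 0.496386, fail to reject H0.


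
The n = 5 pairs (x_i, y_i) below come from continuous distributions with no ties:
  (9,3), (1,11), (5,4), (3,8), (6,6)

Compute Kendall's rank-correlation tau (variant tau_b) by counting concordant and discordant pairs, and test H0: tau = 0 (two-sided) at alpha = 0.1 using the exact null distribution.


Step 1: Enumerate the 10 unordered pairs (i,j) with i<j and classify each by sign(x_j-x_i) * sign(y_j-y_i).
  (1,2):dx=-8,dy=+8->D; (1,3):dx=-4,dy=+1->D; (1,4):dx=-6,dy=+5->D; (1,5):dx=-3,dy=+3->D
  (2,3):dx=+4,dy=-7->D; (2,4):dx=+2,dy=-3->D; (2,5):dx=+5,dy=-5->D; (3,4):dx=-2,dy=+4->D
  (3,5):dx=+1,dy=+2->C; (4,5):dx=+3,dy=-2->D
Step 2: C = 1, D = 9, total pairs = 10.
Step 3: tau = (C - D)/(n(n-1)/2) = (1 - 9)/10 = -0.800000.
Step 4: Exact two-sided p-value (enumerate n! = 120 permutations of y under H0): p = 0.083333.
Step 5: alpha = 0.1. reject H0.

tau_b = -0.8000 (C=1, D=9), p = 0.083333, reject H0.


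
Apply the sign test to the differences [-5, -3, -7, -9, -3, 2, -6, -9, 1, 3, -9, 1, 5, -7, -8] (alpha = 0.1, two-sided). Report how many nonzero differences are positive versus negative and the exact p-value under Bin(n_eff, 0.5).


Step 1: Discard zero differences. Original n = 15; n_eff = number of nonzero differences = 15.
Nonzero differences (with sign): -5, -3, -7, -9, -3, +2, -6, -9, +1, +3, -9, +1, +5, -7, -8
Step 2: Count signs: positive = 5, negative = 10.
Step 3: Under H0: P(positive) = 0.5, so the number of positives S ~ Bin(15, 0.5).
Step 4: Two-sided exact p-value = sum of Bin(15,0.5) probabilities at or below the observed probability = 0.301758.
Step 5: alpha = 0.1. fail to reject H0.

n_eff = 15, pos = 5, neg = 10, p = 0.301758, fail to reject H0.


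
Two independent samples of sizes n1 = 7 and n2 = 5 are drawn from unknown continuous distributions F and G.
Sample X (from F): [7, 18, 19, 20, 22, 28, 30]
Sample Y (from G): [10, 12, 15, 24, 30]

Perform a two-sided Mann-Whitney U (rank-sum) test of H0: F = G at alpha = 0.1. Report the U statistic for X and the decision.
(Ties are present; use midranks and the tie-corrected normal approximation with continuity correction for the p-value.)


Step 1: Combine and sort all 12 observations; assign midranks.
sorted (value, group): (7,X), (10,Y), (12,Y), (15,Y), (18,X), (19,X), (20,X), (22,X), (24,Y), (28,X), (30,X), (30,Y)
ranks: 7->1, 10->2, 12->3, 15->4, 18->5, 19->6, 20->7, 22->8, 24->9, 28->10, 30->11.5, 30->11.5
Step 2: Rank sum for X: R1 = 1 + 5 + 6 + 7 + 8 + 10 + 11.5 = 48.5.
Step 3: U_X = R1 - n1(n1+1)/2 = 48.5 - 7*8/2 = 48.5 - 28 = 20.5.
       U_Y = n1*n2 - U_X = 35 - 20.5 = 14.5.
Step 4: Ties are present, so use the tie-corrected normal approximation (with continuity correction) for the p-value.
Step 5: p-value = 0.684221; compare to alpha = 0.1. fail to reject H0.

U_X = 20.5, p = 0.684221, fail to reject H0 at alpha = 0.1.
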